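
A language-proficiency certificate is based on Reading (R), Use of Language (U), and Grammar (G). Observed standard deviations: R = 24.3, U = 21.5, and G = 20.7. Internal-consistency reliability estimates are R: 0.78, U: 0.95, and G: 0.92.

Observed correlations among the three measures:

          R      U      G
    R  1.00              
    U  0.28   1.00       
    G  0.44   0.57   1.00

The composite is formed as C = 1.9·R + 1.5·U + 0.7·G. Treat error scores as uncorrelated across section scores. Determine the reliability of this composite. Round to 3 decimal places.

0.899

Var(C) = 1.9²·24.3² + 1.5²·21.5² + 0.7²·20.7² + 2·[2.85·24.3·21.5·0.28 + 1.33·24.3·20.7·0.44 + 1.05·21.5·20.7·0.57] = 3381.69 + 1955.28 = 5336.97.
Under uncorrelated errors the observed covariances equal the true-score covariances, so only the own-variance terms attenuate.
True-score variance = [1.9²·24.3²·0.78 + 1.5²·21.5²·0.95 + 0.7²·20.7²·0.92] + 1955.28 = 2843.92 + 1955.28 = 4799.2.
Reliability = 4799.2 / 5336.97 = 0.899.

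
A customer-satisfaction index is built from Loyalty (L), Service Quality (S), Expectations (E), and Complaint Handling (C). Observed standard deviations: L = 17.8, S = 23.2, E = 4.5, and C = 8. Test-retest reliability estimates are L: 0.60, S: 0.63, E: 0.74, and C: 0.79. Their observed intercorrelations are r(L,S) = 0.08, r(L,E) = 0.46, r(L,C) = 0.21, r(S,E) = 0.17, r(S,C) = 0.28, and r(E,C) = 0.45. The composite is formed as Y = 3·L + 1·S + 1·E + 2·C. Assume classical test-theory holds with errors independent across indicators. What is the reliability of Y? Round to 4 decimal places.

0.7057

Var(Y) = 3²·17.8² + 23.2² + 4.5² + 2²·8² + 2·[3·17.8·23.2·0.08 + 3·17.8·4.5·0.46 + 6·17.8·8·0.21 + 23.2·4.5·0.17 + 2·23.2·8·0.28 + 2·4.5·8·0.45] = 3666.05 + 1086.31 = 4752.36.
Because errors are independent across components, Cov(Tᵢ,Tⱼ) = Cov(Xᵢ,Xⱼ); the off-diagonal part of the true-score variance is the same as above.
True-score variance = [3²·17.8²·0.60 + 23.2²·0.63 + 4.5²·0.74 + 2²·8²·0.79] + 1086.31 = 2267.25 + 1086.31 = 3353.57.
Reliability = 3353.57 / 4752.36 = 0.7057.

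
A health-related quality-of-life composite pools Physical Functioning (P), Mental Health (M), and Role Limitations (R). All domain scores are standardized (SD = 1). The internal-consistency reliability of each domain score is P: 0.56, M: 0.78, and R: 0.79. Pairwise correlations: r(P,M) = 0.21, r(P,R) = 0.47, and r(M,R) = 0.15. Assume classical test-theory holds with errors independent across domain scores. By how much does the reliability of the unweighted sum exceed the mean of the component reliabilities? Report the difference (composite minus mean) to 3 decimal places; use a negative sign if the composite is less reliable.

0.103

Var(sum) = 3 + 1.66 = 4.66; true-score variance = 2.13 + 1.66 = 3.79; composite reliability = 0.8133.
Mean component reliability = 0.7100.
Difference = 0.8133 − 0.7100 = 0.103.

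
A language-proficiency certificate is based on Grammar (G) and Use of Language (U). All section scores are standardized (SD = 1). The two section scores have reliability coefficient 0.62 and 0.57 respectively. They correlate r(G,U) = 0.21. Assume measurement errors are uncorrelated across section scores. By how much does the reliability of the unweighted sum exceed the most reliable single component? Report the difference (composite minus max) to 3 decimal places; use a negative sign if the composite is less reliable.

0.045

Var(sum) = 2 + 0.42 = 2.42; true-score variance = 1.19 + 0.42 = 1.61; composite reliability = 0.6653.
Max component reliability = 0.6200.
Difference = 0.6653 − 0.6200 = 0.045.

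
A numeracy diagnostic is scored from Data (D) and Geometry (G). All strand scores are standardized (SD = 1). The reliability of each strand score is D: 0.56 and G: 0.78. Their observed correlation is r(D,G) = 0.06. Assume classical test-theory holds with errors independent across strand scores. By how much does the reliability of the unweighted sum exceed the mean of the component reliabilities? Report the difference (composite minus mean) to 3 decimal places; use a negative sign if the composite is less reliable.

Var(sum) = 2 + 0.12 = 2.12; true-score variance = 1.34 + 0.12 = 1.46; composite reliability = 0.6887.
Mean component reliability = 0.6700.
Difference = 0.6887 − 0.6700 = 0.019.

0.019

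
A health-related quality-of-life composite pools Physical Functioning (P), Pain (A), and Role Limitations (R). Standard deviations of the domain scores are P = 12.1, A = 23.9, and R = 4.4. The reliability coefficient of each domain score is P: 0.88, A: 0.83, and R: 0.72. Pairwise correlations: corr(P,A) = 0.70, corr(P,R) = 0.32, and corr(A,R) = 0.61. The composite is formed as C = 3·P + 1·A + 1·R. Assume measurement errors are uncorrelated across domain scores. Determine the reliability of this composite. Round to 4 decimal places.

0.9223

Var(C) = 3²·12.1² + 23.9² + 4.4² + 2·[3·12.1·23.9·0.70 + 3·12.1·4.4·0.32 + 23.9·4.4·0.61] = 1908.26 + 1445.11 = 3353.37.
With uncorrelated errors the cross-covariances are all true-score covariance, so they carry over unchanged; only the diagonal terms shrink to ρᵢσᵢ².
True-score variance = [3²·12.1²·0.88 + 23.9²·0.83 + 4.4²·0.72] + 1445.11 = 1647.61 + 1445.11 = 3092.72.
Reliability = 3092.72 / 3353.37 = 0.9223.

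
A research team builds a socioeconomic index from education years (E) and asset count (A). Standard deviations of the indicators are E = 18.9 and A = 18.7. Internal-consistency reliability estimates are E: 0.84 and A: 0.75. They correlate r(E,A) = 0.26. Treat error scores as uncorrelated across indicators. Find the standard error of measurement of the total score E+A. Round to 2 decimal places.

Var(total) = 706.9 + 183.784 = 890.684.
True-score variance = 562.324 + 183.784 = 746.107, so reliability = 0.8377.
Error variance = 890.684 − 746.107 = 144.576; SEM = √144.576 = 12.02.

12.02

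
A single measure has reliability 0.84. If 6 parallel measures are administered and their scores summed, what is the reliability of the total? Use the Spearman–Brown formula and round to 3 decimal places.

ρ_k = kρ / (1 + (k−1)ρ) = 6·0.84 / (1 + 5·0.84) = 5.040 / 5.200 = 0.969.

0.969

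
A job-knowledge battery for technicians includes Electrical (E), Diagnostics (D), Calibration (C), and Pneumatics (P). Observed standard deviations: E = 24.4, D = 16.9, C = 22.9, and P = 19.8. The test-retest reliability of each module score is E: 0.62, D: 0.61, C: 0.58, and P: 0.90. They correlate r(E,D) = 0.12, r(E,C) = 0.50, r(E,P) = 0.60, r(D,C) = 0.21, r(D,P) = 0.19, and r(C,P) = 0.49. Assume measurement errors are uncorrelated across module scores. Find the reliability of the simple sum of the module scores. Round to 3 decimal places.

Var(E+D+C+P) = 24.4² + 16.9² + 22.9² + 19.8² + 2·[24.4·16.9·0.12 + 24.4·22.9·0.50 + 24.4·19.8·0.60 + 16.9·22.9·0.21 + 16.9·19.8·0.19 + 22.9·19.8·0.49] = 1797.42 + 1971.52 = 3768.94.
Because errors are independent across components, Cov(Tᵢ,Tⱼ) = Cov(Xᵢ,Xⱼ); the off-diagonal part of the true-score variance is the same as above.
True-score variance = [24.4²·0.62 + 16.9²·0.61 + 22.9²·0.58 + 19.8²·0.90] + 1971.52 = 1200.34 + 1971.52 = 3171.86.
Reliability = 3171.86 / 3768.94 = 0.842.

0.842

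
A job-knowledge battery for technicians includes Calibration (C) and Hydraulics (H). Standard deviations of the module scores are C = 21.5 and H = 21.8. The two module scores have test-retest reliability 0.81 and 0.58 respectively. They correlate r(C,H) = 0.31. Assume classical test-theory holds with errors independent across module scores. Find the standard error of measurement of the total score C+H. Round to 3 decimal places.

16.954

Var(total) = 937.49 + 290.594 = 1228.08.
True-score variance = 650.062 + 290.594 = 940.656, so reliability = 0.7660.
Error variance = 1228.08 − 940.656 = 287.428; SEM = √287.428 = 16.954.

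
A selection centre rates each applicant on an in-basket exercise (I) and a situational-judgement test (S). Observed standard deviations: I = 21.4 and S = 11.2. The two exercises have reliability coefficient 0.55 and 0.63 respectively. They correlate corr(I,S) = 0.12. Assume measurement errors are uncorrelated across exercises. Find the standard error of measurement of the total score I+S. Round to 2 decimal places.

Var(total) = 583.4 + 57.5232 = 640.923.
True-score variance = 330.905 + 57.5232 = 388.428, so reliability = 0.6060.
Error variance = 640.923 − 388.428 = 252.495; SEM = √252.495 = 15.89.

15.89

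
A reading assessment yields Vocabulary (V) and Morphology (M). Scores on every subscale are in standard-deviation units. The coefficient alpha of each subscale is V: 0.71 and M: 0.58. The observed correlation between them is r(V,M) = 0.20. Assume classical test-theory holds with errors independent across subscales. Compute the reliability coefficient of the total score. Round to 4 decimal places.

0.7042

Var(V+M) = 2 + 2·[0.20] = 2 + 0.4 = 2.4.
With uncorrelated errors the cross-covariances are all true-score covariance, so they carry over unchanged; only the diagonal terms shrink to ρᵢσᵢ².
True-score variance = [0.71 + 0.58] + 0.4 = 1.29 + 0.4 = 1.69.
Reliability = 1.69 / 2.4 = 0.7042.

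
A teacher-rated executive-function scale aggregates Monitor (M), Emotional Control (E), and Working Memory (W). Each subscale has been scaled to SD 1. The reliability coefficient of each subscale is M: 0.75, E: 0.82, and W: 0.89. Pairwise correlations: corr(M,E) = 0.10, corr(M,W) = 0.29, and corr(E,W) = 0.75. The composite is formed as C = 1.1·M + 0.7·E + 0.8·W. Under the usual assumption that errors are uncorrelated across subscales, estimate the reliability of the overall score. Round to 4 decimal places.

0.8801

Var(C) = 1.1² + 0.7² + 0.8² + 2·[0.77·0.10 + 0.88·0.29 + 0.56·0.75] = 2.34 + 1.5044 = 3.8444.
With uncorrelated errors the cross-covariances are all true-score covariance, so they carry over unchanged; only the diagonal terms shrink to ρᵢσᵢ².
True-score variance = [1.1²·0.75 + 0.7²·0.82 + 0.8²·0.89] + 1.5044 = 1.8789 + 1.5044 = 3.3833.
Reliability = 3.3833 / 3.8444 = 0.8801.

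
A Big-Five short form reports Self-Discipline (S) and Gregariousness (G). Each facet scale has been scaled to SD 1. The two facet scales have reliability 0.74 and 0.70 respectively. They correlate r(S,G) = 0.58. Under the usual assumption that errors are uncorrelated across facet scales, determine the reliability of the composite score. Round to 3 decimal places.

Var(S+G) = 2 + 2·[0.58] = 2 + 1.16 = 3.16.
With uncorrelated errors the cross-covariances are all true-score covariance, so they carry over unchanged; only the diagonal terms shrink to ρᵢσᵢ².
True-score variance = [0.74 + 0.70] + 1.16 = 1.44 + 1.16 = 2.6.
Reliability = 2.6 / 3.16 = 0.823.

0.823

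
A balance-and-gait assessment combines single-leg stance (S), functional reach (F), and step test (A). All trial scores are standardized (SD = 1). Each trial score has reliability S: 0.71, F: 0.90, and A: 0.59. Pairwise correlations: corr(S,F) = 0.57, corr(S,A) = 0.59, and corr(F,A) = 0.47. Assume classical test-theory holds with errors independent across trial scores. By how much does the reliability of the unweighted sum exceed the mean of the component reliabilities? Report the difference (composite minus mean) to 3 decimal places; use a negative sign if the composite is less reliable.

0.139

Var(sum) = 3 + 3.26 = 6.26; true-score variance = 2.2 + 3.26 = 5.46; composite reliability = 0.8722.
Mean component reliability = 0.7333.
Difference = 0.8722 − 0.7333 = 0.139.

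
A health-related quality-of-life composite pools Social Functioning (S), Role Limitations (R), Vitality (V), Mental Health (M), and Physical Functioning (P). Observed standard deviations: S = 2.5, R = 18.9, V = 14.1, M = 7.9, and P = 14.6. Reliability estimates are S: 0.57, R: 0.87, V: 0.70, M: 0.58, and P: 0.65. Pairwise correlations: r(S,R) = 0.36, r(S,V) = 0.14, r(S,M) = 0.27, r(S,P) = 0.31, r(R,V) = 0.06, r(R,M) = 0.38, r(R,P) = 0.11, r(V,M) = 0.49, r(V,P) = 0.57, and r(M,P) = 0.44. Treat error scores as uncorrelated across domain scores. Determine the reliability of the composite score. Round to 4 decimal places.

Var(S+R+V+M+P) = 2.5² + 18.9² + 14.1² + 7.9² + 14.6² + 2·[2.5·18.9·0.36 + 2.5·14.1·0.14 + 2.5·7.9·0.27 + 2.5·14.6·0.31 + 18.9·14.1·0.06 + 18.9·7.9·0.38 + 18.9·14.6·0.11 + 14.1·7.9·0.49 + 14.1·14.6·0.57 + 7.9·14.6·0.44] = 837.84 + 728.688 = 1566.53.
With uncorrelated errors the cross-covariances are all true-score covariance, so they carry over unchanged; only the diagonal terms shrink to ρᵢσᵢ².
True-score variance = [2.5²·0.57 + 18.9²·0.87 + 14.1²·0.70 + 7.9²·0.58 + 14.6²·0.65] + 728.688 = 628.254 + 728.688 = 1356.94.
Reliability = 1356.94 / 1566.53 = 0.8662.

0.8662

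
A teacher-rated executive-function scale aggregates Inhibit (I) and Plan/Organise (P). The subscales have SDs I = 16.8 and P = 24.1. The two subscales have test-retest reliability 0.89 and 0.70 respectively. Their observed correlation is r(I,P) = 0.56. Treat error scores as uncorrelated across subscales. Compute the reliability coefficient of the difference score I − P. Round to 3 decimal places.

Var(I−P) = 16.8² + 24.1² − 2·16.8·24.1·0.56 = 863.05 − 453.466 = 409.584.
With uncorrelated errors the cross-covariances are all true-score covariance, so they carry over unchanged; only the diagonal terms shrink to ρᵢσᵢ².
True-score variance = [16.8²·0.89 + 24.1²·0.70] − 453.466 = 657.761 − 453.466 = 204.295.
Reliability = 204.295 / 409.584 = 0.499.

0.499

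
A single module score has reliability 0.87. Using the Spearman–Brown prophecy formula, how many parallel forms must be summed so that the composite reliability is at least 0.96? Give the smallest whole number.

4

k ≥ ρ*(1−ρ₁)/(ρ₁(1−ρ*)) = 0.96·0.13 / (0.87·0.04) = 3.586.
Smallest integer k = 4.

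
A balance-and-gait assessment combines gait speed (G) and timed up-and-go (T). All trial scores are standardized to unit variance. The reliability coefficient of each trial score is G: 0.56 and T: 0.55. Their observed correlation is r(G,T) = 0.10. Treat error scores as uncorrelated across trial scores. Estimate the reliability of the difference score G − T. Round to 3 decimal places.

Var(G−T) = 1 + 1 − 2·0.10 = 2 − 0.2 = 1.8.
Because errors are independent across components, Cov(Tᵢ,Tⱼ) = Cov(Xᵢ,Xⱼ); the off-diagonal part of the true-score variance is the same as above.
True-score variance = [0.56 + 0.55] − 0.2 = 1.11 − 0.2 = 0.91.
Reliability = 0.91 / 1.8 = 0.506.

0.506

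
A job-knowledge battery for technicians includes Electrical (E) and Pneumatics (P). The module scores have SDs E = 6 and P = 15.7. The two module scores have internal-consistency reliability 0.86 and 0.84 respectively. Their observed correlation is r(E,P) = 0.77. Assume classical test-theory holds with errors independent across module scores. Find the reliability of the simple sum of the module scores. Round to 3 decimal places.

Var(E+P) = 6² + 15.7² + 2·[6·15.7·0.77] = 282.49 + 145.068 = 427.558.
With uncorrelated errors the cross-covariances are all true-score covariance, so they carry over unchanged; only the diagonal terms shrink to ρᵢσᵢ².
True-score variance = [6²·0.86 + 15.7²·0.84] + 145.068 = 238.012 + 145.068 = 383.08.
Reliability = 383.08 / 427.558 = 0.896.

0.896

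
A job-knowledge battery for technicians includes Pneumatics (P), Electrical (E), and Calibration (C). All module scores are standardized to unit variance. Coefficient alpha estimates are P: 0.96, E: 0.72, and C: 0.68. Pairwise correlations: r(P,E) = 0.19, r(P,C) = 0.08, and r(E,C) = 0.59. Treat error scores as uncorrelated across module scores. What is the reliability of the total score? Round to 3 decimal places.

Var(P+E+C) = 3 + 2·[0.19 + 0.08 + 0.59] = 3 + 1.72 = 4.72.
Because errors are independent across components, Cov(Tᵢ,Tⱼ) = Cov(Xᵢ,Xⱼ); the off-diagonal part of the true-score variance is the same as above.
True-score variance = [0.96 + 0.72 + 0.68] + 1.72 = 2.36 + 1.72 = 4.08.
Reliability = 4.08 / 4.72 = 0.864.

0.864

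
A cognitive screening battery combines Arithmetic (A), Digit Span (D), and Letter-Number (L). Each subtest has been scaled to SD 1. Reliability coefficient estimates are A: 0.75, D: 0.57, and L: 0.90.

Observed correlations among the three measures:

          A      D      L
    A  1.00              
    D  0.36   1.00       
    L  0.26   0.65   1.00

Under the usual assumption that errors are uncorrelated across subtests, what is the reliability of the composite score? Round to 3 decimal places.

Var(A+D+L) = 3 + 2·[0.36 + 0.26 + 0.65] = 3 + 2.54 = 5.54.
Because errors are independent across components, Cov(Tᵢ,Tⱼ) = Cov(Xᵢ,Xⱼ); the off-diagonal part of the true-score variance is the same as above.
True-score variance = [0.75 + 0.57 + 0.90] + 2.54 = 2.22 + 2.54 = 4.76.
Reliability = 4.76 / 5.54 = 0.859.

0.859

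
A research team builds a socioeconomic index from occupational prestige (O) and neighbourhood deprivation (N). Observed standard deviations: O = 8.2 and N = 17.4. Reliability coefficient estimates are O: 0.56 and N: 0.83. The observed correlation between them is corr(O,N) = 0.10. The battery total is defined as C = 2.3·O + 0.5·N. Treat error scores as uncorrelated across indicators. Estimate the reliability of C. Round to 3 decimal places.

0.635

Var(C) = 2.3²·8.2² + 0.5²·17.4² + 2·[1.15·8.2·17.4·0.10] = 431.39 + 32.8164 = 464.206.
Under uncorrelated errors the observed covariances equal the true-score covariances, so only the own-variance terms attenuate.
True-score variance = [2.3²·8.2²·0.56 + 0.5²·17.4²·0.83] + 32.8164 = 262.014 + 32.8164 = 294.831.
Reliability = 294.831 / 464.206 = 0.635.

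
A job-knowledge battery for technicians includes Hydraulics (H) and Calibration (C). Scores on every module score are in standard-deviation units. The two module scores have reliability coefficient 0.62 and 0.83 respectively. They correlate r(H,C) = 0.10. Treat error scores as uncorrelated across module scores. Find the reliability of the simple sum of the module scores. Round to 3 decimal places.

Var(H+C) = 2 + 2·[0.10] = 2 + 0.2 = 2.2.
With uncorrelated errors the cross-covariances are all true-score covariance, so they carry over unchanged; only the diagonal terms shrink to ρᵢσᵢ².
True-score variance = [0.62 + 0.83] + 0.2 = 1.45 + 0.2 = 1.65.
Reliability = 1.65 / 2.2 = 0.750.

0.750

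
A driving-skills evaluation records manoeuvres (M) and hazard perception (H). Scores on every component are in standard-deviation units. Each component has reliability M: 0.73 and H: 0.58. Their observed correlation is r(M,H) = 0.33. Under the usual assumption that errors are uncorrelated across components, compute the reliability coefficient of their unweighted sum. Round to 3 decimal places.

0.741

Var(M+H) = 2 + 2·[0.33] = 2 + 0.66 = 2.66.
Because errors are independent across components, Cov(Tᵢ,Tⱼ) = Cov(Xᵢ,Xⱼ); the off-diagonal part of the true-score variance is the same as above.
True-score variance = [0.73 + 0.58] + 0.66 = 1.31 + 0.66 = 1.97.
Reliability = 1.97 / 2.66 = 0.741.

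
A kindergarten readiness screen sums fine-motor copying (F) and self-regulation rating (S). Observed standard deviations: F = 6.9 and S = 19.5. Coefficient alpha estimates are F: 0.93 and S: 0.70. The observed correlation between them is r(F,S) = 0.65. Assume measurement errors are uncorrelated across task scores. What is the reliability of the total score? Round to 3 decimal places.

Var(F+S) = 6.9² + 19.5² + 2·[6.9·19.5·0.65] = 427.86 + 174.915 = 602.775.
Because errors are independent across components, Cov(Tᵢ,Tⱼ) = Cov(Xᵢ,Xⱼ); the off-diagonal part of the true-score variance is the same as above.
True-score variance = [6.9²·0.93 + 19.5²·0.70] + 174.915 = 310.452 + 174.915 = 485.367.
Reliability = 485.367 / 602.775 = 0.805.

0.805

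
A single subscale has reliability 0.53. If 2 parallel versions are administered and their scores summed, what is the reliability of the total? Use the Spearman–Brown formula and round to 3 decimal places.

ρ_k = kρ / (1 + (k−1)ρ) = 2·0.53 / (1 + 1·0.53) = 1.060 / 1.530 = 0.693.

0.693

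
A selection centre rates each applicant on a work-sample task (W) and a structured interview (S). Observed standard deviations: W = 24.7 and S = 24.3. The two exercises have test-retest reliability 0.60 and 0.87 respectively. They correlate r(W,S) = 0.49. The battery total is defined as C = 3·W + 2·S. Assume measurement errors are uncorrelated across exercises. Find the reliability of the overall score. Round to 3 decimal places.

0.780

Var(C) = 3²·24.7² + 2²·24.3² + 2·[6·24.7·24.3·0.49] = 7852.77 + 3529.23 = 11382.
With uncorrelated errors the cross-covariances are all true-score covariance, so they carry over unchanged; only the diagonal terms shrink to ρᵢσᵢ².
True-score variance = [3²·24.7²·0.60 + 2²·24.3²·0.87] + 3529.23 = 5349.39 + 3529.23 = 8878.63.
Reliability = 8878.63 / 11382 = 0.780.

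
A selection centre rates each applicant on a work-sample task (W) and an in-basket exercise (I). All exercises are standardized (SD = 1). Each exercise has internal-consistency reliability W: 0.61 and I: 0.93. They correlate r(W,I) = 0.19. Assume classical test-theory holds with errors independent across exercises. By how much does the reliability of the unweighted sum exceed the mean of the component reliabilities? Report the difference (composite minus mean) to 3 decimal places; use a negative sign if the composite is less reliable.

Var(sum) = 2 + 0.38 = 2.38; true-score variance = 1.54 + 0.38 = 1.92; composite reliability = 0.8067.
Mean component reliability = 0.7700.
Difference = 0.8067 − 0.7700 = 0.037.

0.037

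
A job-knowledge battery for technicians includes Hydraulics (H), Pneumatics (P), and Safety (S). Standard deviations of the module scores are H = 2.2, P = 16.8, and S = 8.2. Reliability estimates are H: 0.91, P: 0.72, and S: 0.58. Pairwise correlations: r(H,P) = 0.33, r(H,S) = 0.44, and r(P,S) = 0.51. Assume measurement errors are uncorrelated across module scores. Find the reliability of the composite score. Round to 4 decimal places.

0.7987

Var(H+P+S) = 2.2² + 16.8² + 8.2² + 2·[2.2·16.8·0.33 + 2.2·8.2·0.44 + 16.8·8.2·0.51] = 354.32 + 180.784 = 535.104.
With uncorrelated errors the cross-covariances are all true-score covariance, so they carry over unchanged; only the diagonal terms shrink to ρᵢσᵢ².
True-score variance = [2.2²·0.91 + 16.8²·0.72 + 8.2²·0.58] + 180.784 = 246.616 + 180.784 = 427.4.
Reliability = 427.4 / 535.104 = 0.7987.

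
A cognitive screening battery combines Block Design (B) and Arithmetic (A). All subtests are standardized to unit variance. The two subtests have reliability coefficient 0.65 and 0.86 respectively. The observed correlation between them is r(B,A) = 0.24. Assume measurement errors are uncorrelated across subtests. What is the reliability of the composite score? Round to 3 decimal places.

0.802

Var(B+A) = 2 + 2·[0.24] = 2 + 0.48 = 2.48.
Under uncorrelated errors the observed covariances equal the true-score covariances, so only the own-variance terms attenuate.
True-score variance = [0.65 + 0.86] + 0.48 = 1.51 + 0.48 = 1.99.
Reliability = 1.99 / 2.48 = 0.802.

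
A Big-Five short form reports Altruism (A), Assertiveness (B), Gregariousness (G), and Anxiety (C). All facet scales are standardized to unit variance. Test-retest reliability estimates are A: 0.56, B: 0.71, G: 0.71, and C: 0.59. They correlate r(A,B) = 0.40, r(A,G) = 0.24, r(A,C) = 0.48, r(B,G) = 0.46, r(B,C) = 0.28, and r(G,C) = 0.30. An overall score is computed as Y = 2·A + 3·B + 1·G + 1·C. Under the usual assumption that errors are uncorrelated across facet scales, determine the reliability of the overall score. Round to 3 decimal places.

Var(Y) = 2² + 3² + 1 + 1 + 2·[6·0.40 + 2·0.24 + 2·0.48 + 3·0.46 + 3·0.28 + 0.30] = 15 + 12.72 = 27.72.
Because errors are independent across components, Cov(Tᵢ,Tⱼ) = Cov(Xᵢ,Xⱼ); the off-diagonal part of the true-score variance is the same as above.
True-score variance = [2²·0.56 + 3²·0.71 + 0.71 + 0.59] + 12.72 = 9.93 + 12.72 = 22.65.
Reliability = 22.65 / 27.72 = 0.817.

0.817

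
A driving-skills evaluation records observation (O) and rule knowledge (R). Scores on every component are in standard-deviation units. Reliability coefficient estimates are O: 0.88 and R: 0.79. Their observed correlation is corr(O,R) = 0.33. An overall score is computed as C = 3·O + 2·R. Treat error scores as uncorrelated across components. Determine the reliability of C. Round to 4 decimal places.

0.8868

Var(C) = 3² + 2² + 2·[6·0.33] = 13 + 3.96 = 16.96.
Under uncorrelated errors the observed covariances equal the true-score covariances, so only the own-variance terms attenuate.
True-score variance = [3²·0.88 + 2²·0.79] + 3.96 = 11.08 + 3.96 = 15.04.
Reliability = 15.04 / 16.96 = 0.8868.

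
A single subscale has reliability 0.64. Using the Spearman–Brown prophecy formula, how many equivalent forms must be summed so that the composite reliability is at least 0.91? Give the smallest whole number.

6

k ≥ ρ*(1−ρ₁)/(ρ₁(1−ρ*)) = 0.91·0.36 / (0.64·0.09) = 5.688.
Smallest integer k = 6.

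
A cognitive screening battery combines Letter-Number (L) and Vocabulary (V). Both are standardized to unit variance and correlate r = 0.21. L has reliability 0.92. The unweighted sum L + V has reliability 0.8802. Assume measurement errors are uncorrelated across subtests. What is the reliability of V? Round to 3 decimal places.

0.790

Var(L+V) = 2 + 2·0.21 = 2.420.
True-score variance = ρ_L + ρ_V + 2·0.21, so 0.8802 = (0.92 + ρ_V + 0.42) / 2.420.
ρ_V = 0.8802·2.420 − 0.92 − 0.42 = 0.790.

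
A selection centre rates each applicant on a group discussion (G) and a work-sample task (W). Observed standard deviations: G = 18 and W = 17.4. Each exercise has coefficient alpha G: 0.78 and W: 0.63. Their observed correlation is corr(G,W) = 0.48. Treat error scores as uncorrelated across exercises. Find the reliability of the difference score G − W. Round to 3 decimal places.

0.438

Var(G−W) = 18² + 17.4² − 2·18·17.4·0.48 = 626.76 − 300.672 = 326.088.
Under uncorrelated errors the observed covariances equal the true-score covariances, so only the own-variance terms attenuate.
True-score variance = [18²·0.78 + 17.4²·0.63] − 300.672 = 443.459 − 300.672 = 142.787.
Reliability = 142.787 / 326.088 = 0.438.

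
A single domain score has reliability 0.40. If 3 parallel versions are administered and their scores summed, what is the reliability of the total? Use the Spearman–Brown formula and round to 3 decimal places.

0.667

ρ_k = kρ / (1 + (k−1)ρ) = 3·0.40 / (1 + 2·0.40) = 1.200 / 1.800 = 0.667.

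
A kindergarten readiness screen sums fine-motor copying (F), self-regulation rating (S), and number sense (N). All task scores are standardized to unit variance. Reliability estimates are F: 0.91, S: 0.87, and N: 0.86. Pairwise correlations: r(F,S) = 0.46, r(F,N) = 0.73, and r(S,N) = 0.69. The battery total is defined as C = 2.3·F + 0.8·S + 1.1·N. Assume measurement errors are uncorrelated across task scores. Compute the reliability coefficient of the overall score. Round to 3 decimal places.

0.947

Var(C) = 2.3² + 0.8² + 1.1² + 2·[1.84·0.46 + 2.53·0.73 + 0.88·0.69] = 7.14 + 6.601 = 13.741.
With uncorrelated errors the cross-covariances are all true-score covariance, so they carry over unchanged; only the diagonal terms shrink to ρᵢσᵢ².
True-score variance = [2.3²·0.91 + 0.8²·0.87 + 1.1²·0.86] + 6.601 = 6.4113 + 6.601 = 13.0123.
Reliability = 13.0123 / 13.741 = 0.947.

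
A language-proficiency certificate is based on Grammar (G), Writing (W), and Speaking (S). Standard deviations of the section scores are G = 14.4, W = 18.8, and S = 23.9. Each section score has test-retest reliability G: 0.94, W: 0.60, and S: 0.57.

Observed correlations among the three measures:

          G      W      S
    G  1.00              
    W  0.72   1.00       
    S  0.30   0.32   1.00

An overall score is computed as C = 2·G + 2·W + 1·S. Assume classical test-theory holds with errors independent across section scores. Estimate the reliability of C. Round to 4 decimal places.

Var(C) = 2²·14.4² + 2²·18.8² + 23.9² + 2·[4·14.4·18.8·0.72 + 2·14.4·23.9·0.30 + 2·18.8·23.9·0.32] = 2814.41 + 2547.47 = 5361.88.
Under uncorrelated errors the observed covariances equal the true-score covariances, so only the own-variance terms attenuate.
True-score variance = [2²·14.4²·0.94 + 2²·18.8²·0.60 + 23.9²·0.57] + 2547.47 = 1953.52 + 2547.47 = 4500.99.
Reliability = 4500.99 / 5361.88 = 0.8394.

0.8394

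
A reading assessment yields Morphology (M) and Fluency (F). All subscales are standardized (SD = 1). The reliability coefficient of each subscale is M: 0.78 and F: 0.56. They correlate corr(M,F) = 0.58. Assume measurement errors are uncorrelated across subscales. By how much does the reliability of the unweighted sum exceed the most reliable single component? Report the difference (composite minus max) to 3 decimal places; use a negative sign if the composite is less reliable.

Var(sum) = 2 + 1.16 = 3.16; true-score variance = 1.34 + 1.16 = 2.5; composite reliability = 0.7911.
Max component reliability = 0.7800.
Difference = 0.7911 − 0.7800 = 0.011.

0.011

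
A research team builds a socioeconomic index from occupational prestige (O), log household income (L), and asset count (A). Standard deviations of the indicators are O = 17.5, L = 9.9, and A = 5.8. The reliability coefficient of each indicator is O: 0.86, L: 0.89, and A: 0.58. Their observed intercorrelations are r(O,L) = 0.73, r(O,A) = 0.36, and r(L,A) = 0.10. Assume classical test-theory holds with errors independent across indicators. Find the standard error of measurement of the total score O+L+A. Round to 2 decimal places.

Var(total) = 437.9 + 337.509 = 775.409.
True-score variance = 370.115 + 337.509 = 707.624, so reliability = 0.9126.
Error variance = 775.409 − 707.624 = 67.7849; SEM = √67.7849 = 8.23.

8.23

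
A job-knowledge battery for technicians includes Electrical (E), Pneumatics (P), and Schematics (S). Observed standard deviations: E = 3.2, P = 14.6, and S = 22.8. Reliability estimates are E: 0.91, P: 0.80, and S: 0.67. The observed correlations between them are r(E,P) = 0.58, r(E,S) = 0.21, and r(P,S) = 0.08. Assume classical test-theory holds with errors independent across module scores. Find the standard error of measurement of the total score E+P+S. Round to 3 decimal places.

Var(total) = 743.24 + 138.099 = 881.339.
True-score variance = 528.139 + 138.099 = 666.238, so reliability = 0.7559.
Error variance = 881.339 − 666.238 = 215.101; SEM = √215.101 = 14.666.

14.666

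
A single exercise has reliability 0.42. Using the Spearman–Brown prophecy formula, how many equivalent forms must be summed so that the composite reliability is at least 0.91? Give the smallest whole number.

14

k ≥ ρ*(1−ρ₁)/(ρ₁(1−ρ*)) = 0.91·0.58 / (0.42·0.09) = 13.963.
Smallest integer k = 14.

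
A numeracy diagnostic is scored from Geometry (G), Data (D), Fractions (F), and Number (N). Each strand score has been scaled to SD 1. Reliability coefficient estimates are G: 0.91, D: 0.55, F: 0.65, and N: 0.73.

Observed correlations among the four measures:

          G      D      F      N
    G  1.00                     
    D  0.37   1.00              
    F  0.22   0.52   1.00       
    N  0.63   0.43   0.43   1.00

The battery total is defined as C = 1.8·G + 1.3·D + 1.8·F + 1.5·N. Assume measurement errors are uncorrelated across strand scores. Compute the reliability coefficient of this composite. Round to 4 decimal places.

0.8807

Var(C) = 1.8² + 1.3² + 1.8² + 1.5² + 2·[2.34·0.37 + 3.24·0.22 + 2.7·0.63 + 2.34·0.52 + 1.95·0.43 + 2.7·0.43] = 10.42 + 12.9918 = 23.4118.
Under uncorrelated errors the observed covariances equal the true-score covariances, so only the own-variance terms attenuate.
True-score variance = [1.8²·0.91 + 1.3²·0.55 + 1.8²·0.65 + 1.5²·0.73] + 12.9918 = 7.6264 + 12.9918 = 20.6182.
Reliability = 20.6182 / 23.4118 = 0.8807.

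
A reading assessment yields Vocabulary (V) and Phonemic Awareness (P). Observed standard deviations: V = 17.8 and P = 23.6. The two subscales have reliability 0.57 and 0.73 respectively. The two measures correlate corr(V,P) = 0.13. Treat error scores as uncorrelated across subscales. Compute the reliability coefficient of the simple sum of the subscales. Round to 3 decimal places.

0.708

Var(V+P) = 17.8² + 23.6² + 2·[17.8·23.6·0.13] = 873.8 + 109.221 = 983.021.
Under uncorrelated errors the observed covariances equal the true-score covariances, so only the own-variance terms attenuate.
True-score variance = [17.8²·0.57 + 23.6²·0.73] + 109.221 = 587.18 + 109.221 = 696.4.
Reliability = 696.4 / 983.021 = 0.708.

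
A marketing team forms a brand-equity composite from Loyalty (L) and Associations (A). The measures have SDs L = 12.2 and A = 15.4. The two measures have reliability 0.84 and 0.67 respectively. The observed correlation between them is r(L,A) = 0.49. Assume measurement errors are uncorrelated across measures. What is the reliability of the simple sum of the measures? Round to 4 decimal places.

0.8210

Var(L+A) = 12.2² + 15.4² + 2·[12.2·15.4·0.49] = 386 + 184.122 = 570.122.
Because errors are independent across components, Cov(Tᵢ,Tⱼ) = Cov(Xᵢ,Xⱼ); the off-diagonal part of the true-score variance is the same as above.
True-score variance = [12.2²·0.84 + 15.4²·0.67] + 184.122 = 283.923 + 184.122 = 468.045.
Reliability = 468.045 / 570.122 = 0.8210.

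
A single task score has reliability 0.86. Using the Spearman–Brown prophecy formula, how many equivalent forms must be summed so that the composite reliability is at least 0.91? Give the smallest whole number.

2

k ≥ ρ*(1−ρ₁)/(ρ₁(1−ρ*)) = 0.91·0.14 / (0.86·0.09) = 1.646.
Smallest integer k = 2.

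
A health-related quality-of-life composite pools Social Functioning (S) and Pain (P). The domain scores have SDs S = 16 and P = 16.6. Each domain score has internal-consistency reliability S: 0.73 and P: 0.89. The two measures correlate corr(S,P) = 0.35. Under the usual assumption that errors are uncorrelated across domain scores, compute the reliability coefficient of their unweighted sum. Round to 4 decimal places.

Var(S+P) = 16² + 16.6² + 2·[16·16.6·0.35] = 531.56 + 185.92 = 717.48.
Under uncorrelated errors the observed covariances equal the true-score covariances, so only the own-variance terms attenuate.
True-score variance = [16²·0.73 + 16.6²·0.89] + 185.92 = 432.128 + 185.92 = 618.048.
Reliability = 618.048 / 717.48 = 0.8614.

0.8614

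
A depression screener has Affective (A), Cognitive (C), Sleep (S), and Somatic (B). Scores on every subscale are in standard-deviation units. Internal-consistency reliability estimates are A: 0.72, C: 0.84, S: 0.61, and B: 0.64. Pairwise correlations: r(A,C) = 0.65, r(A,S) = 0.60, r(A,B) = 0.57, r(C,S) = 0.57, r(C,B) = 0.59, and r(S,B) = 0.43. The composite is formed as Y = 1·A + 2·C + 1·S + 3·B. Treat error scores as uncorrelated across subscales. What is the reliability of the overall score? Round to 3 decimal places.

0.867

Var(Y) = 1 + 2² + 1 + 3² + 2·[2·0.65 + 0.60 + 3·0.57 + 2·0.57 + 6·0.59 + 3·0.43] = 15 + 19.16 = 34.16.
With uncorrelated errors the cross-covariances are all true-score covariance, so they carry over unchanged; only the diagonal terms shrink to ρᵢσᵢ².
True-score variance = [0.72 + 2²·0.84 + 0.61 + 3²·0.64] + 19.16 = 10.45 + 19.16 = 29.61.
Reliability = 29.61 / 34.16 = 0.867.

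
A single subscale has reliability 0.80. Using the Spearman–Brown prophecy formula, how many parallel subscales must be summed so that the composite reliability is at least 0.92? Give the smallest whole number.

3

k ≥ ρ*(1−ρ₁)/(ρ₁(1−ρ*)) = 0.92·0.20 / (0.80·0.08) = 2.875.
Smallest integer k = 3.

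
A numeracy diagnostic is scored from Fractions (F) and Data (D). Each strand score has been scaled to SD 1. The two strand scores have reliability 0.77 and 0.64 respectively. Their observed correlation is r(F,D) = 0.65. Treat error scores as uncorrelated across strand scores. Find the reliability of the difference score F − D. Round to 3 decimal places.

Var(F−D) = 1 + 1 − 2·0.65 = 2 − 1.3 = 0.7.
Because errors are independent across components, Cov(Tᵢ,Tⱼ) = Cov(Xᵢ,Xⱼ); the off-diagonal part of the true-score variance is the same as above.
True-score variance = [0.77 + 0.64] − 1.3 = 1.41 − 1.3 = 0.11.
Reliability = 0.11 / 0.7 = 0.157.

0.157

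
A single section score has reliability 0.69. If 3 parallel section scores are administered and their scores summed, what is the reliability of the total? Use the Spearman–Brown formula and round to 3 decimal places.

0.870

ρ_k = kρ / (1 + (k−1)ρ) = 3·0.69 / (1 + 2·0.69) = 2.070 / 2.380 = 0.870.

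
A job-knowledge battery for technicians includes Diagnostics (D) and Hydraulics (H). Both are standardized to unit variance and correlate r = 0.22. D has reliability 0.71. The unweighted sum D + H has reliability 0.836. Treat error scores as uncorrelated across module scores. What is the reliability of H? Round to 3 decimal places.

Var(D+H) = 2 + 2·0.22 = 2.440.
True-score variance = ρ_D + ρ_H + 2·0.22, so 0.836 = (0.71 + ρ_H + 0.44) / 2.440.
ρ_H = 0.836·2.440 − 0.71 − 0.44 = 0.890.

0.890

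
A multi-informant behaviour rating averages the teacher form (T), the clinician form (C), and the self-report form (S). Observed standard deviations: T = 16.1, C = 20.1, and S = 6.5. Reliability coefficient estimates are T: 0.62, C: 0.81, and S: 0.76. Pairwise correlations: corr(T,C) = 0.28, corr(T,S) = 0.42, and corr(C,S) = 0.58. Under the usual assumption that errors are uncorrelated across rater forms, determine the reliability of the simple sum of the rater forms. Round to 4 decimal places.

Var(T+C+S) = 16.1² + 20.1² + 6.5² + 2·[16.1·20.1·0.28 + 16.1·6.5·0.42 + 20.1·6.5·0.58] = 705.47 + 420.682 = 1126.15.
With uncorrelated errors the cross-covariances are all true-score covariance, so they carry over unchanged; only the diagonal terms shrink to ρᵢσᵢ².
True-score variance = [16.1²·0.62 + 20.1²·0.81 + 6.5²·0.76] + 420.682 = 520.068 + 420.682 = 940.75.
Reliability = 940.75 / 1126.15 = 0.8354.

0.8354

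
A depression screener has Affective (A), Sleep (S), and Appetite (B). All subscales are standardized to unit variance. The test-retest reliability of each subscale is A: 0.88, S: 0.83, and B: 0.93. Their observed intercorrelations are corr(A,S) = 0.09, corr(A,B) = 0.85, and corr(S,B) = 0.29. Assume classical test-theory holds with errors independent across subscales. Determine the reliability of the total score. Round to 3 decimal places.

Var(A+S+B) = 3 + 2·[0.09 + 0.85 + 0.29] = 3 + 2.46 = 5.46.
With uncorrelated errors the cross-covariances are all true-score covariance, so they carry over unchanged; only the diagonal terms shrink to ρᵢσᵢ².
True-score variance = [0.88 + 0.83 + 0.93] + 2.46 = 2.64 + 2.46 = 5.1.
Reliability = 5.1 / 5.46 = 0.934.

0.934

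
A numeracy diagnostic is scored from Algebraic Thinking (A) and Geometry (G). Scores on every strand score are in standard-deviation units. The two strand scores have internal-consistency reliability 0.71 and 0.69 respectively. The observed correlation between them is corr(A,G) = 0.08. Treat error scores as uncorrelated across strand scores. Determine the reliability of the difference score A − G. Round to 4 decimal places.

Var(A−G) = 1 + 1 − 2·0.08 = 2 − 0.16 = 1.84.
With uncorrelated errors the cross-covariances are all true-score covariance, so they carry over unchanged; only the diagonal terms shrink to ρᵢσᵢ².
True-score variance = [0.71 + 0.69] − 0.16 = 1.4 − 0.16 = 1.24.
Reliability = 1.24 / 1.84 = 0.6739.

0.6739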